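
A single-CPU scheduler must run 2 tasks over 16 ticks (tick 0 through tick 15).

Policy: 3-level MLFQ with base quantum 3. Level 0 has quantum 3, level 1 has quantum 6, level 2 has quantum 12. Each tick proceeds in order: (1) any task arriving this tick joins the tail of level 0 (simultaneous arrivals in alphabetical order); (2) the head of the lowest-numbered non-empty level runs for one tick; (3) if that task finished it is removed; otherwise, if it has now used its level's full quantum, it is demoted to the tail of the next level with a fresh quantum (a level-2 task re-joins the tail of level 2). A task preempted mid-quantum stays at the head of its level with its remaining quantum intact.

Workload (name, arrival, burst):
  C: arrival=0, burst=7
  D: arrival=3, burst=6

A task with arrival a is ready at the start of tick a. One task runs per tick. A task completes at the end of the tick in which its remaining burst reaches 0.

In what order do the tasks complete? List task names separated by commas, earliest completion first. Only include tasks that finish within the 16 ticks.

t=0: L0/L1/L2 = C/-/- → run C
t=1: L0/L1/L2 = C/-/- → run C
t=2: L0/L1/L2 = C/-/- → run C
t=3: L0/L1/L2 = D/C/- → run D
t=4: L0/L1/L2 = D/C/- → run D
t=5: L0/L1/L2 = D/C/- → run D
t=6: L0/L1/L2 = -/CD/- → run C
t=7: L0/L1/L2 = -/CD/- → run C
t=8: L0/L1/L2 = -/CD/- → run C
t=9: L0/L1/L2 = -/CD/- → run C
t=10: L0/L1/L2 = -/D/- → run D
t=11: L0/L1/L2 = -/D/- → run D
t=12: L0/L1/L2 = -/D/- → run D
t=13: (idle)
t=14: (idle)
t=15: (idle)

completion order = C, D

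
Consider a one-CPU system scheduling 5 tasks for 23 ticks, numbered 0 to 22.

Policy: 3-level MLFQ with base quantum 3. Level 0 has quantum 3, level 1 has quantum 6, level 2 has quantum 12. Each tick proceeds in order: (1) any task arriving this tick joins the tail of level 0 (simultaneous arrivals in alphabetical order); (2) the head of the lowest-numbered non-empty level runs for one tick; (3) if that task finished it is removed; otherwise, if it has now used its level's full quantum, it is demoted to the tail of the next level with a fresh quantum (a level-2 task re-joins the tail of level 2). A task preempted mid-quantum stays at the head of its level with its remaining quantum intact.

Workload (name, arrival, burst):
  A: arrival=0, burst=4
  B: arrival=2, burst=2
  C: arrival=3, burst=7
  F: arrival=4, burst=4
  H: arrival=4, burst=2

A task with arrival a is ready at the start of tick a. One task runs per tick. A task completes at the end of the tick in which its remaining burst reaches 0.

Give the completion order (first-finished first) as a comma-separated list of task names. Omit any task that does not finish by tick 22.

t=0: L0/L1/L2 = A/-/- → run A
t=1: L0/L1/L2 = A/-/- → run A
t=2: L0/L1/L2 = AB/-/- → run A
t=3: L0/L1/L2 = BC/A/- → run B
t=4: L0/L1/L2 = BCFH/A/- → run B
t=5: L0/L1/L2 = CFH/A/- → run C
t=6: L0/L1/L2 = CFH/A/- → run C
t=7: L0/L1/L2 = CFH/A/- → run C
t=8: L0/L1/L2 = FH/AC/- → run F
t=9: L0/L1/L2 = FH/AC/- → run F
t=10: L0/L1/L2 = FH/AC/- → run F
t=11: L0/L1/L2 = H/ACF/- → run H
t=12: L0/L1/L2 = H/ACF/- → run H
t=13: L0/L1/L2 = -/ACF/- → run A
t=14: L0/L1/L2 = -/CF/- → run C
t=15: L0/L1/L2 = -/CF/- → run C
t=16: L0/L1/L2 = -/CF/- → run C
t=17: L0/L1/L2 = -/CF/- → run C
t=18: L0/L1/L2 = -/F/- → run F
t=19: (idle)
t=20: (idle)
t=21: (idle)
t=22: (idle)

completion order = B, H, A, C, F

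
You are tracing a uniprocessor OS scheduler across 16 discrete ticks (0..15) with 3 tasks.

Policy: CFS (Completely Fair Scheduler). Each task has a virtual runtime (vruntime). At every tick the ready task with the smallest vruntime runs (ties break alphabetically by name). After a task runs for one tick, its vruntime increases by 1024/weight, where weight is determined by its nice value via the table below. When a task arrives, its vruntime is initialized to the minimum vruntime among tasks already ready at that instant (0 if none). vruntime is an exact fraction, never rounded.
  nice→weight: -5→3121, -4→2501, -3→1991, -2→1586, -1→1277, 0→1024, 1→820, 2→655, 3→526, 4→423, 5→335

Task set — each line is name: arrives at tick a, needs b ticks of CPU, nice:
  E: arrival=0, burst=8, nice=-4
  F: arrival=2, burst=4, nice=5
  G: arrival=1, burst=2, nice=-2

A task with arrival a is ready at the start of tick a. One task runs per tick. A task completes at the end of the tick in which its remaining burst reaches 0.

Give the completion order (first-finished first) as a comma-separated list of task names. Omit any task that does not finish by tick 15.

t=0: vr[E=0] → run E
t=1: vr[E=1024/2501 G=1024/2501] → run E
t=2: vr[E=2048/2501 F=1024/2501 G=1024/2501] → run F
t=3: vr[E=2048/2501 F=2904064/837835 G=1024/2501] → run G
t=4: vr[E=2048/2501 F=2904064/837835 G=34304/32513] → run E
t=5: vr[E=3072/2501 F=2904064/837835 G=34304/32513] → run G
t=6: vr[E=3072/2501 F=2904064/837835] → run E
t=7: vr[E=4096/2501 F=2904064/837835] → run E
t=8: vr[E=5120/2501 F=2904064/837835] → run E
t=9: vr[E=6144/2501 F=2904064/837835] → run E
t=10: vr[E=7168/2501 F=2904064/837835] → run E
t=11: vr[F=2904064/837835] → run F
t=12: vr[F=5465088/837835] → run F
t=13: vr[F=8026112/837835] → run F
t=14: (idle)
t=15: (idle)

completion order = G, E, F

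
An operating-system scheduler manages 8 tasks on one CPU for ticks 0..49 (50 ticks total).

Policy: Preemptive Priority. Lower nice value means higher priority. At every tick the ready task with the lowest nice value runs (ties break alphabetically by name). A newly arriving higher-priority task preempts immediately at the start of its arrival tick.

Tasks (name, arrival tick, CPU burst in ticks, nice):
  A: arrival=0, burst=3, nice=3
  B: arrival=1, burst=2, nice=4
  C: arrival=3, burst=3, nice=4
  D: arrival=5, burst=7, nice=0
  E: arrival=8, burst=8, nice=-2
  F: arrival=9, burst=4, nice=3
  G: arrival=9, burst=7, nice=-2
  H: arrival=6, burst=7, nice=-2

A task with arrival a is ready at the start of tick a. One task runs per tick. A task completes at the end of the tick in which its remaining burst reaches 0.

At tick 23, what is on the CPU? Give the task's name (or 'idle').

t=0: ready={A} → run A
t=1: ready={A,B} → run A
t=2: ready={A,B} → run A
t=3: ready={B,C} → run B
t=4: ready={B,C} → run B
t=5: ready={C,D} → run D
t=6: ready={C,D,H} → run H
t=7: ready={C,D,H} → run H
t=8: ready={C,D,E,H} → run E
t=9: ready={C,D,E,F,G,H} → run E
t=10: ready={C,D,E,F,G,H} → run E
t=11: ready={C,D,E,F,G,H} → run E
t=12: ready={C,D,E,F,G,H} → run E
t=13: ready={C,D,E,F,G,H} → run E
t=14: ready={C,D,E,F,G,H} → run E
t=15: ready={C,D,E,F,G,H} → run E
t=16: ready={C,D,F,G,H} → run G
t=17: ready={C,D,F,G,H} → run G
t=18: ready={C,D,F,G,H} → run G
t=19: ready={C,D,F,G,H} → run G
t=20: ready={C,D,F,G,H} → run G
t=21: ready={C,D,F,G,H} → run G
t=22: ready={C,D,F,G,H} → run G
t=23: ready={C,D,F,H} → run H
t=24: ready={C,D,F,H} → run H
t=25: ready={C,D,F,H} → run H
t=26: ready={C,D,F,H} → run H
t=27: ready={C,D,F,H} → run H
t=28: ready={C,D,F} → run D
t=29: ready={C,D,F} → run D
t=30: ready={C,D,F} → run D
t=31: ready={C,D,F} → run D
t=32: ready={C,D,F} → run D
t=33: ready={C,D,F} → run D
t=34: ready={C,F} → run F
t=35: ready={C,F} → run F
t=36: ready={C,F} → run F
t=37: ready={C,F} → run F
t=38: ready={C} → run C
t=39: ready={C} → run C
t=40: ready={C} → run C
t=41: (idle)
t=42: (idle)
t=43: (idle)
t=44: (idle)
t=45: (idle)
t=46: (idle)
t=47: (idle)
t=48: (idle)
t=49: (idle)

running at tick 23 = H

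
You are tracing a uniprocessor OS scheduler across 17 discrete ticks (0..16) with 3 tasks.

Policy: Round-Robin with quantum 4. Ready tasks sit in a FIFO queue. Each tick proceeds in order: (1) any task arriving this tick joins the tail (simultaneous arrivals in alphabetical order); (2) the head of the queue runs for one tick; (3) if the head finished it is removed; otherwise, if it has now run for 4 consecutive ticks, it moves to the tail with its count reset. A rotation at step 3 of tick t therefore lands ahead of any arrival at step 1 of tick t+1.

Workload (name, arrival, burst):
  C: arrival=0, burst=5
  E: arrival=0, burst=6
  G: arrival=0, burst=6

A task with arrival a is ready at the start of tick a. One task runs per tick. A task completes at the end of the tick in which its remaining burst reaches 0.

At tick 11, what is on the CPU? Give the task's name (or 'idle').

running at tick 11 = G

t=0: queue=[C,E,G] q_used=0 → run C
t=1: queue=[C,E,G] q_used=1 → run C
t=2: queue=[C,E,G] q_used=2 → run C
t=3: queue=[C,E,G] q_used=3 → run C
t=4: queue=[E,G,C] q_used=0 → run E
t=5: queue=[E,G,C] q_used=1 → run E
t=6: queue=[E,G,C] q_used=2 → run E
t=7: queue=[E,G,C] q_used=3 → run E
t=8: queue=[G,C,E] q_used=0 → run G
t=9: queue=[G,C,E] q_used=1 → run G
t=10: queue=[G,C,E] q_used=2 → run G
t=11: queue=[G,C,E] q_used=3 → run G
t=12: queue=[C,E,G] q_used=0 → run C
t=13: queue=[E,G] q_used=0 → run E
t=14: queue=[E,G] q_used=1 → run E
t=15: queue=[G] q_used=0 → run G
t=16: queue=[G] q_used=1 → run G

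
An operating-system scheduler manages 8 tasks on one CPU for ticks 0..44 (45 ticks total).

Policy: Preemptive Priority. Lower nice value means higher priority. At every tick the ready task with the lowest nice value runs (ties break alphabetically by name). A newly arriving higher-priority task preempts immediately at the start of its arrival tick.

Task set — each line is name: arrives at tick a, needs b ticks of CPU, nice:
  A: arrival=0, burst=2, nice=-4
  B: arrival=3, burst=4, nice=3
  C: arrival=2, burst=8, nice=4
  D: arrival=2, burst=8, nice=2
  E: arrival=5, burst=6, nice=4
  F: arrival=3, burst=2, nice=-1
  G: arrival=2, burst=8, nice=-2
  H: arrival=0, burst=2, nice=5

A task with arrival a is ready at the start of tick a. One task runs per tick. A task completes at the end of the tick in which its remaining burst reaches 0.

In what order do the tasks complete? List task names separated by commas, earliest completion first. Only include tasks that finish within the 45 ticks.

t=0: ready={A,H} → run A
t=1: ready={A,H} → run A
t=2: ready={C,D,G,H} → run G
t=3: ready={B,C,D,F,G,H} → run G
t=4: ready={B,C,D,F,G,H} → run G
t=5: ready={B,C,D,E,F,G,H} → run G
t=6: ready={B,C,D,E,F,G,H} → run G
t=7: ready={B,C,D,E,F,G,H} → run G
t=8: ready={B,C,D,E,F,G,H} → run G
t=9: ready={B,C,D,E,F,G,H} → run G
t=10: ready={B,C,D,E,F,H} → run F
t=11: ready={B,C,D,E,F,H} → run F
t=12: ready={B,C,D,E,H} → run D
t=13: ready={B,C,D,E,H} → run D
t=14: ready={B,C,D,E,H} → run D
t=15: ready={B,C,D,E,H} → run D
t=16: ready={B,C,D,E,H} → run D
t=17: ready={B,C,D,E,H} → run D
t=18: ready={B,C,D,E,H} → run D
t=19: ready={B,C,D,E,H} → run D
t=20: ready={B,C,E,H} → run B
t=21: ready={B,C,E,H} → run B
t=22: ready={B,C,E,H} → run B
t=23: ready={B,C,E,H} → run B
t=24: ready={C,E,H} → run C
t=25: ready={C,E,H} → run C
t=26: ready={C,E,H} → run C
t=27: ready={C,E,H} → run C
t=28: ready={C,E,H} → run C
t=29: ready={C,E,H} → run C
t=30: ready={C,E,H} → run C
t=31: ready={C,E,H} → run C
t=32: ready={E,H} → run E
t=33: ready={E,H} → run E
t=34: ready={E,H} → run E
t=35: ready={E,H} → run E
t=36: ready={E,H} → run E
t=37: ready={E,H} → run E
t=38: ready={H} → run H
t=39: ready={H} → run H
t=40: (idle)
t=41: (idle)
t=42: (idle)
t=43: (idle)
t=44: (idle)

completion order = A, G, F, D, B, C, E, H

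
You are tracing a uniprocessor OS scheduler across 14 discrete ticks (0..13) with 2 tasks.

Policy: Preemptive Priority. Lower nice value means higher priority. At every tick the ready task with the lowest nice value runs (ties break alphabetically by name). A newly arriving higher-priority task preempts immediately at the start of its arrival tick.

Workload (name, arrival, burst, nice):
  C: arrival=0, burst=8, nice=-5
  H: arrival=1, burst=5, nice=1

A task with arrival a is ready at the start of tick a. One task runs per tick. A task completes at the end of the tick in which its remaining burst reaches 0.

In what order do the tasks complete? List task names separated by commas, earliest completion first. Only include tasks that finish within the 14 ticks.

completion order = C, H

t=0: ready={C} → run C
t=1: ready={C,H} → run C
t=2: ready={C,H} → run C
t=3: ready={C,H} → run C
t=4: ready={C,H} → run C
t=5: ready={C,H} → run C
t=6: ready={C,H} → run C
t=7: ready={C,H} → run C
t=8: ready={H} → run H
t=9: ready={H} → run H
t=10: ready={H} → run H
t=11: ready={H} → run H
t=12: ready={H} → run H
t=13: (idle)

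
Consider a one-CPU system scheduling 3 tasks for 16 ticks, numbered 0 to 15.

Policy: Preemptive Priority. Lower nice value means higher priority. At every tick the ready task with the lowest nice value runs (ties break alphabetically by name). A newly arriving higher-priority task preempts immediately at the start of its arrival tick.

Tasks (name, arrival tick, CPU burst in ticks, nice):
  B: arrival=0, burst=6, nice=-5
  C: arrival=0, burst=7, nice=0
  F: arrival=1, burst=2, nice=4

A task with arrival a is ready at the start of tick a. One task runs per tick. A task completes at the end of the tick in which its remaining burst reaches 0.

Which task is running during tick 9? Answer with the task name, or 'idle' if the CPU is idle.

running at tick 9 = C

t=0: ready={B,C} → run B
t=1: ready={B,C,F} → run B
t=2: ready={B,C,F} → run B
t=3: ready={B,C,F} → run B
t=4: ready={B,C,F} → run B
t=5: ready={B,C,F} → run B
t=6: ready={C,F} → run C
t=7: ready={C,F} → run C
t=8: ready={C,F} → run C
t=9: ready={C,F} → run C
t=10: ready={C,F} → run C
t=11: ready={C,F} → run C
t=12: ready={C,F} → run C
t=13: ready={F} → run F
t=14: ready={F} → run F
t=15: (idle)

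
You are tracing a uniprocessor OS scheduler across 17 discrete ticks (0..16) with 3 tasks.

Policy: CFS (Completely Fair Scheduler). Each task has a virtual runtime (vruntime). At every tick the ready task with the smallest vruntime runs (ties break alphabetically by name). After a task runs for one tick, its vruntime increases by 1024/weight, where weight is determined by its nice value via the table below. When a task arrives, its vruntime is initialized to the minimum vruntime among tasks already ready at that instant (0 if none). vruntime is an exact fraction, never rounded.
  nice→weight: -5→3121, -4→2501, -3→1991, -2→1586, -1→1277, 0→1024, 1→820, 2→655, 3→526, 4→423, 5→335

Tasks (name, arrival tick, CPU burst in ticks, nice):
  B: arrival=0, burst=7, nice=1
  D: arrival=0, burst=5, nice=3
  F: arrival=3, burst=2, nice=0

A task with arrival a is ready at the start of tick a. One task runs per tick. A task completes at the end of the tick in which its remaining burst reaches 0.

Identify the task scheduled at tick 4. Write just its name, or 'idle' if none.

t=0: vr[B=0 D=0] → run B
t=1: vr[B=256/205 D=0] → run D
t=2: vr[B=256/205 D=512/263] → run B
t=3: vr[B=512/205 D=512/263 F=512/263] → run D
t=4: vr[B=512/205 D=1024/263 F=512/263] → run F
t=5: vr[B=512/205 D=1024/263 F=775/263] → run B
t=6: vr[B=768/205 D=1024/263 F=775/263] → run F
t=7: vr[B=768/205 D=1024/263] → run B
t=8: vr[B=1024/205 D=1024/263] → run D
t=9: vr[B=1024/205 D=1536/263] → run B
t=10: vr[B=256/41 D=1536/263] → run D
t=11: vr[B=256/41 D=2048/263] → run B
t=12: vr[B=1536/205 D=2048/263] → run B
t=13: vr[D=2048/263] → run D
t=14: (idle)
t=15: (idle)
t=16: (idle)

running at tick 4 = F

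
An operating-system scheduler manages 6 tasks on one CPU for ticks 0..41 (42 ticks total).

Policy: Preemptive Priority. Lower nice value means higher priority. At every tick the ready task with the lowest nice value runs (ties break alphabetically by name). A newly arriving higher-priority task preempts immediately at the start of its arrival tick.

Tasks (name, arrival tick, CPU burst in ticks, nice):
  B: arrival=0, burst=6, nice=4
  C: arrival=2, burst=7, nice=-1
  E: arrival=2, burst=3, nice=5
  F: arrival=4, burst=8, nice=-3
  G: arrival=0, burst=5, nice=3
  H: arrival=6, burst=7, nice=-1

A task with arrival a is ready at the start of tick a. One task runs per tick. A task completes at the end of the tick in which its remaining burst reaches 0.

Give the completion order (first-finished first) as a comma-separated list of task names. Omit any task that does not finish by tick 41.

completion order = F, C, H, G, B, E

t=0: ready={B,G} → run G
t=1: ready={B,G} → run G
t=2: ready={B,C,E,G} → run C
t=3: ready={B,C,E,G} → run C
t=4: ready={B,C,E,F,G} → run F
t=5: ready={B,C,E,F,G} → run F
t=6: ready={B,C,E,F,G,H} → run F
t=7: ready={B,C,E,F,G,H} → run F
t=8: ready={B,C,E,F,G,H} → run F
t=9: ready={B,C,E,F,G,H} → run F
t=10: ready={B,C,E,F,G,H} → run F
t=11: ready={B,C,E,F,G,H} → run F
t=12: ready={B,C,E,G,H} → run C
t=13: ready={B,C,E,G,H} → run C
t=14: ready={B,C,E,G,H} → run C
t=15: ready={B,C,E,G,H} → run C
t=16: ready={B,C,E,G,H} → run C
t=17: ready={B,E,G,H} → run H
t=18: ready={B,E,G,H} → run H
t=19: ready={B,E,G,H} → run H
t=20: ready={B,E,G,H} → run H
t=21: ready={B,E,G,H} → run H
t=22: ready={B,E,G,H} → run H
t=23: ready={B,E,G,H} → run H
t=24: ready={B,E,G} → run G
t=25: ready={B,E,G} → run G
t=26: ready={B,E,G} → run G
t=27: ready={B,E} → run B
t=28: ready={B,E} → run B
t=29: ready={B,E} → run B
t=30: ready={B,E} → run B
t=31: ready={B,E} → run B
t=32: ready={B,E} → run B
t=33: ready={E} → run E
t=34: ready={E} → run E
t=35: ready={E} → run E
t=36: (idle)
t=37: (idle)
t=38: (idle)
t=39: (idle)
t=40: (idle)
t=41: (idle)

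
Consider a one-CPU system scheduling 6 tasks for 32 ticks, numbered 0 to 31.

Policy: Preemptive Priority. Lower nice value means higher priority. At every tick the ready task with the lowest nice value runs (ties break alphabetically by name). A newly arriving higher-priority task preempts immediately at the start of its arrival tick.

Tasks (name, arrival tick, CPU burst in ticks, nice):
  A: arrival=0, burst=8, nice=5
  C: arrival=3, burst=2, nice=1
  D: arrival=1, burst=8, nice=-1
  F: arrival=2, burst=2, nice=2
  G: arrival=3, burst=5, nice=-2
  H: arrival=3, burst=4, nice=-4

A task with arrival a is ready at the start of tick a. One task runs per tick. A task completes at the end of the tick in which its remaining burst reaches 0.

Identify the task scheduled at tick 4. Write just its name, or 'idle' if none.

running at tick 4 = H

t=0: ready={A} → run A
t=1: ready={A,D} → run D
t=2: ready={A,D,F} → run D
t=3: ready={A,C,D,F,G,H} → run H
t=4: ready={A,C,D,F,G,H} → run H
t=5: ready={A,C,D,F,G,H} → run H
t=6: ready={A,C,D,F,G,H} → run H
t=7: ready={A,C,D,F,G} → run G
t=8: ready={A,C,D,F,G} → run G
t=9: ready={A,C,D,F,G} → run G
t=10: ready={A,C,D,F,G} → run G
t=11: ready={A,C,D,F,G} → run G
t=12: ready={A,C,D,F} → run D
t=13: ready={A,C,D,F} → run D
t=14: ready={A,C,D,F} → run D
t=15: ready={A,C,D,F} → run D
t=16: ready={A,C,D,F} → run D
t=17: ready={A,C,D,F} → run D
t=18: ready={A,C,F} → run C
t=19: ready={A,C,F} → run C
t=20: ready={A,F} → run F
t=21: ready={A,F} → run F
t=22: ready={A} → run A
t=23: ready={A} → run A
t=24: ready={A} → run A
t=25: ready={A} → run A
t=26: ready={A} → run A
t=27: ready={A} → run A
t=28: ready={A} → run A
t=29: (idle)
t=30: (idle)
t=31: (idle)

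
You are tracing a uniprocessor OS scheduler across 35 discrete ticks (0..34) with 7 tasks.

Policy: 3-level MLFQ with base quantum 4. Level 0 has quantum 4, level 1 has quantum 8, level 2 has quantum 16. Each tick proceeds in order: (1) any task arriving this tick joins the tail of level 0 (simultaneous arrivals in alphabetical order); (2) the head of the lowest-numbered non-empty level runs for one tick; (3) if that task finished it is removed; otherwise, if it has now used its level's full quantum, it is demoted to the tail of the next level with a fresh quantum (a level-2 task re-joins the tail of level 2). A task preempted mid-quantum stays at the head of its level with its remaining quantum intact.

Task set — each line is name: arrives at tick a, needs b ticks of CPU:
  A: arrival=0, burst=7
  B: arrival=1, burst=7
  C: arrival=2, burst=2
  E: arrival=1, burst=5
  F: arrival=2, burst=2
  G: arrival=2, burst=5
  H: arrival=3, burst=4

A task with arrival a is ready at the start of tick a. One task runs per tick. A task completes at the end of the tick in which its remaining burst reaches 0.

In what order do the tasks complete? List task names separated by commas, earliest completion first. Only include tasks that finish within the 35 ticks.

t=0: L0/L1/L2 = A/-/- → run A
t=1: L0/L1/L2 = ABE/-/- → run A
t=2: L0/L1/L2 = ABECFG/-/- → run A
t=3: L0/L1/L2 = ABECFGH/-/- → run A
t=4: L0/L1/L2 = BECFGH/A/- → run B
t=5: L0/L1/L2 = BECFGH/A/- → run B
t=6: L0/L1/L2 = BECFGH/A/- → run B
t=7: L0/L1/L2 = BECFGH/A/- → run B
t=8: L0/L1/L2 = ECFGH/AB/- → run E
t=9: L0/L1/L2 = ECFGH/AB/- → run E
t=10: L0/L1/L2 = ECFGH/AB/- → run E
t=11: L0/L1/L2 = ECFGH/AB/- → run E
t=12: L0/L1/L2 = CFGH/ABE/- → run C
t=13: L0/L1/L2 = CFGH/ABE/- → run C
t=14: L0/L1/L2 = FGH/ABE/- → run F
t=15: L0/L1/L2 = FGH/ABE/- → run F
t=16: L0/L1/L2 = GH/ABE/- → run G
t=17: L0/L1/L2 = GH/ABE/- → run G
t=18: L0/L1/L2 = GH/ABE/- → run G
t=19: L0/L1/L2 = GH/ABE/- → run G
t=20: L0/L1/L2 = H/ABEG/- → run H
t=21: L0/L1/L2 = H/ABEG/- → run H
t=22: L0/L1/L2 = H/ABEG/- → run H
t=23: L0/L1/L2 = H/ABEG/- → run H
t=24: L0/L1/L2 = -/ABEG/- → run A
t=25: L0/L1/L2 = -/ABEG/- → run A
t=26: L0/L1/L2 = -/ABEG/- → run A
t=27: L0/L1/L2 = -/BEG/- → run B
t=28: L0/L1/L2 = -/BEG/- → run B
t=29: L0/L1/L2 = -/BEG/- → run B
t=30: L0/L1/L2 = -/EG/- → run E
t=31: L0/L1/L2 = -/G/- → run G
t=32: (idle)
t=33: (idle)
t=34: (idle)

completion order = C, F, H, A, B, E, G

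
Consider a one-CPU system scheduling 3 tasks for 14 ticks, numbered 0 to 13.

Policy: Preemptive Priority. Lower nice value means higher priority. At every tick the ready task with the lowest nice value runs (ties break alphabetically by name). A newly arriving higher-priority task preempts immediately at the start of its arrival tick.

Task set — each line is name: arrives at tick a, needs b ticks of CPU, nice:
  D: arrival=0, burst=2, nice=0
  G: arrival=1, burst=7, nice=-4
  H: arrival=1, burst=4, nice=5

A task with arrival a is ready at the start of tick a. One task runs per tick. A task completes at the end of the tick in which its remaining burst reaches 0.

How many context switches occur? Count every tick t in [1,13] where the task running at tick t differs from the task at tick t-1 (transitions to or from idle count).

t=0: ready={D} → run D
t=1: ready={D,G,H} → run G
t=2: ready={D,G,H} → run G
t=3: ready={D,G,H} → run G
t=4: ready={D,G,H} → run G
t=5: ready={D,G,H} → run G
t=6: ready={D,G,H} → run G
t=7: ready={D,G,H} → run G
t=8: ready={D,H} → run D
t=9: ready={H} → run H
t=10: ready={H} → run H
t=11: ready={H} → run H
t=12: ready={H} → run H
t=13: (idle)

context switches = 4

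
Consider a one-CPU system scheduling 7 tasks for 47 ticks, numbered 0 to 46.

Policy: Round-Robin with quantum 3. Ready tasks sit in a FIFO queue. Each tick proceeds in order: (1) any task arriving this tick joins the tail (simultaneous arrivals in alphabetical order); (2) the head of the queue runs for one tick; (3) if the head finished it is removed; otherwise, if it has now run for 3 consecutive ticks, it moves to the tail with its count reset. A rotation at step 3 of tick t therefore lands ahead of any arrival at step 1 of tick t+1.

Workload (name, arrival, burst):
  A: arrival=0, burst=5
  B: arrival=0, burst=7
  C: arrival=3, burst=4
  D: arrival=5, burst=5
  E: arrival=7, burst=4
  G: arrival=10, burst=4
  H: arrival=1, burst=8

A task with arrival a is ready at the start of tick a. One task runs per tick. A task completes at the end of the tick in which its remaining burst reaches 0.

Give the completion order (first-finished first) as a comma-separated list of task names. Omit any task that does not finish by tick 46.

completion order = A, C, D, B, E, H, G

t=0: queue=[A,B] q_used=0 → run A
t=1: queue=[A,B,H] q_used=1 → run A
t=2: queue=[A,B,H] q_used=2 → run A
t=3: queue=[B,H,A,C] q_used=0 → run B
t=4: queue=[B,H,A,C] q_used=1 → run B
t=5: queue=[B,H,A,C,D] q_used=2 → run B
t=6: queue=[H,A,C,D,B] q_used=0 → run H
t=7: queue=[H,A,C,D,B,E] q_used=1 → run H
t=8: queue=[H,A,C,D,B,E] q_used=2 → run H
t=9: queue=[A,C,D,B,E,H] q_used=0 → run A
t=10: queue=[A,C,D,B,E,H,G] q_used=1 → run A
t=11: queue=[C,D,B,E,H,G] q_used=0 → run C
t=12: queue=[C,D,B,E,H,G] q_used=1 → run C
t=13: queue=[C,D,B,E,H,G] q_used=2 → run C
t=14: queue=[D,B,E,H,G,C] q_used=0 → run D
t=15: queue=[D,B,E,H,G,C] q_used=1 → run D
t=16: queue=[D,B,E,H,G,C] q_used=2 → run D
t=17: queue=[B,E,H,G,C,D] q_used=0 → run B
t=18: queue=[B,E,H,G,C,D] q_used=1 → run B
t=19: queue=[B,E,H,G,C,D] q_used=2 → run B
t=20: queue=[E,H,G,C,D,B] q_used=0 → run E
t=21: queue=[E,H,G,C,D,B] q_used=1 → run E
t=22: queue=[E,H,G,C,D,B] q_used=2 → run E
t=23: queue=[H,G,C,D,B,E] q_used=0 → run H
t=24: queue=[H,G,C,D,B,E] q_used=1 → run H
t=25: queue=[H,G,C,D,B,E] q_used=2 → run H
t=26: queue=[G,C,D,B,E,H] q_used=0 → run G
t=27: queue=[G,C,D,B,E,H] q_used=1 → run G
t=28: queue=[G,C,D,B,E,H] q_used=2 → run G
t=29: queue=[C,D,B,E,H,G] q_used=0 → run C
t=30: queue=[D,B,E,H,G] q_used=0 → run D
t=31: queue=[D,B,E,H,G] q_used=1 → run D
t=32: queue=[B,E,H,G] q_used=0 → run B
t=33: queue=[E,H,G] q_used=0 → run E
t=34: queue=[H,G] q_used=0 → run H
t=35: queue=[H,G] q_used=1 → run H
t=36: queue=[G] q_used=0 → run G
t=37: (idle)
t=38: (idle)
t=39: (idle)
t=40: (idle)
t=41: (idle)
t=42: (idle)
t=43: (idle)
t=44: (idle)
t=45: (idle)
t=46: (idle)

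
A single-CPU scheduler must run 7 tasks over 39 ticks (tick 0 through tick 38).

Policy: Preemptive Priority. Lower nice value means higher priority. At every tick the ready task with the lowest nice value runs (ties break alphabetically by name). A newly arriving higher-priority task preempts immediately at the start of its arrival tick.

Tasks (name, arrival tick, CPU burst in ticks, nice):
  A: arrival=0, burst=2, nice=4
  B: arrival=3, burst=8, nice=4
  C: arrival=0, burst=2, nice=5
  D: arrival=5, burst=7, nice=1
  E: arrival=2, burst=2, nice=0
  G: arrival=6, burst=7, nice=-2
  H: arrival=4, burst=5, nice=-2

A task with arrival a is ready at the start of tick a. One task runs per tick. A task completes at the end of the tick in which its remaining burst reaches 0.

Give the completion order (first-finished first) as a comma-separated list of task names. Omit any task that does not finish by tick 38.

t=0: ready={A,C} → run A
t=1: ready={A,C} → run A
t=2: ready={C,E} → run E
t=3: ready={B,C,E} → run E
t=4: ready={B,C,H} → run H
t=5: ready={B,C,D,H} → run H
t=6: ready={B,C,D,G,H} → run G
t=7: ready={B,C,D,G,H} → run G
t=8: ready={B,C,D,G,H} → run G
t=9: ready={B,C,D,G,H} → run G
t=10: ready={B,C,D,G,H} → run G
t=11: ready={B,C,D,G,H} → run G
t=12: ready={B,C,D,G,H} → run G
t=13: ready={B,C,D,H} → run H
t=14: ready={B,C,D,H} → run H
t=15: ready={B,C,D,H} → run H
t=16: ready={B,C,D} → run D
t=17: ready={B,C,D} → run D
t=18: ready={B,C,D} → run D
t=19: ready={B,C,D} → run D
t=20: ready={B,C,D} → run D
t=21: ready={B,C,D} → run D
t=22: ready={B,C,D} → run D
t=23: ready={B,C} → run B
t=24: ready={B,C} → run B
t=25: ready={B,C} → run B
t=26: ready={B,C} → run B
t=27: ready={B,C} → run B
t=28: ready={B,C} → run B
t=29: ready={B,C} → run B
t=30: ready={B,C} → run B
t=31: ready={C} → run C
t=32: ready={C} → run C
t=33: (idle)
t=34: (idle)
t=35: (idle)
t=36: (idle)
t=37: (idle)
t=38: (idle)

completion order = A, E, G, H, D, B, C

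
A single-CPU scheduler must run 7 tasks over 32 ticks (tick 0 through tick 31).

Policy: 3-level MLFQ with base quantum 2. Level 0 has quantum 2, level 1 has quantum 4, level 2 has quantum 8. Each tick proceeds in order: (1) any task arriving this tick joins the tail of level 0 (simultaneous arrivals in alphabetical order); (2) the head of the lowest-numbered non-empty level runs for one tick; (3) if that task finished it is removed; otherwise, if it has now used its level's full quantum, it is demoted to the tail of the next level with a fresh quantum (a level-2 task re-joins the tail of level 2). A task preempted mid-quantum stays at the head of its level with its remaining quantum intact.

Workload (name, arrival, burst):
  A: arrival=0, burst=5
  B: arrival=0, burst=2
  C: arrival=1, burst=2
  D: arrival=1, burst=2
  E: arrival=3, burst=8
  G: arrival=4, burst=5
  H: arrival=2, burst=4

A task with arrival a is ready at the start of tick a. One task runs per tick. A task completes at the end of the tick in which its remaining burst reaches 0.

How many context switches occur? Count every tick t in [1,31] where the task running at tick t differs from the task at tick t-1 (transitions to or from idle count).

context switches = 12

t=0: L0/L1/L2 = AB/-/- → run A
t=1: L0/L1/L2 = ABCD/-/- → run A
t=2: L0/L1/L2 = BCDH/A/- → run B
t=3: L0/L1/L2 = BCDHE/A/- → run B
t=4: L0/L1/L2 = CDHEG/A/- → run C
t=5: L0/L1/L2 = CDHEG/A/- → run C
t=6: L0/L1/L2 = DHEG/A/- → run D
t=7: L0/L1/L2 = DHEG/A/- → run D
t=8: L0/L1/L2 = HEG/A/- → run H
t=9: L0/L1/L2 = HEG/A/- → run H
t=10: L0/L1/L2 = EG/AH/- → run E
t=11: L0/L1/L2 = EG/AH/- → run E
t=12: L0/L1/L2 = G/AHE/- → run G
t=13: L0/L1/L2 = G/AHE/- → run G
t=14: L0/L1/L2 = -/AHEG/- → run A
t=15: L0/L1/L2 = -/AHEG/- → run A
t=16: L0/L1/L2 = -/AHEG/- → run A
t=17: L0/L1/L2 = -/HEG/- → run H
t=18: L0/L1/L2 = -/HEG/- → run H
t=19: L0/L1/L2 = -/EG/- → run E
t=20: L0/L1/L2 = -/EG/- → run E
t=21: L0/L1/L2 = -/EG/- → run E
t=22: L0/L1/L2 = -/EG/- → run E
t=23: L0/L1/L2 = -/G/E → run G
t=24: L0/L1/L2 = -/G/E → run G
t=25: L0/L1/L2 = -/G/E → run G
t=26: L0/L1/L2 = -/-/E → run E
t=27: L0/L1/L2 = -/-/E → run E
t=28: (idle)
t=29: (idle)
t=30: (idle)
t=31: (idle)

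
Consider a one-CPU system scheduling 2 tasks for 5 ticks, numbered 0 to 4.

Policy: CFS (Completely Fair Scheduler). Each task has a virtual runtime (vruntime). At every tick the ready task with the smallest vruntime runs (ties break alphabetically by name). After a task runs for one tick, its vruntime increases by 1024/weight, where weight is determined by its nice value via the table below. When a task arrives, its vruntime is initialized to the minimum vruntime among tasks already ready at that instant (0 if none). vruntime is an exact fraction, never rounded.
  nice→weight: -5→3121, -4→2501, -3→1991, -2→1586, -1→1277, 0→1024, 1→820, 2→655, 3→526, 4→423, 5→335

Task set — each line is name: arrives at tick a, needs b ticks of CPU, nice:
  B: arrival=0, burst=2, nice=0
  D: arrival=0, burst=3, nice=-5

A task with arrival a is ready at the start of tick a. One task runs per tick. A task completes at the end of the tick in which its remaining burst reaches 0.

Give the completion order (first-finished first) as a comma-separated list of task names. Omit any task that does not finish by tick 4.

completion order = D, B

t=0: vr[B=0 D=0] → run B
t=1: vr[B=1 D=0] → run D
t=2: vr[B=1 D=1024/3121] → run D
t=3: vr[B=1 D=2048/3121] → run D
t=4: vr[B=1] → run B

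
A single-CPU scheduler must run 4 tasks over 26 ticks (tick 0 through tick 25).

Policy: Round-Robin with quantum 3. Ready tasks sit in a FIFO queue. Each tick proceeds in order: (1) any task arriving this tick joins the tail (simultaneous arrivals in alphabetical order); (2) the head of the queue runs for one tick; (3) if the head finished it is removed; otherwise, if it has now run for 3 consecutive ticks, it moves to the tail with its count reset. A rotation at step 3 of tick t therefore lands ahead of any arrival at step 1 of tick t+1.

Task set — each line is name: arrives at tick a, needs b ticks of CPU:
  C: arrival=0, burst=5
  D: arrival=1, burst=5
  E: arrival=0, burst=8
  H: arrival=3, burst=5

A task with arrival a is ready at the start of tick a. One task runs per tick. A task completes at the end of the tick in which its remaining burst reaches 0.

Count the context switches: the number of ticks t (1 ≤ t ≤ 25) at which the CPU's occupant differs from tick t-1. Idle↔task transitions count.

context switches = 9

t=0: queue=[C,E] q_used=0 → run C
t=1: queue=[C,E,D] q_used=1 → run C
t=2: queue=[C,E,D] q_used=2 → run C
t=3: queue=[E,D,C,H] q_used=0 → run E
t=4: queue=[E,D,C,H] q_used=1 → run E
t=5: queue=[E,D,C,H] q_used=2 → run E
t=6: queue=[D,C,H,E] q_used=0 → run D
t=7: queue=[D,C,H,E] q_used=1 → run D
t=8: queue=[D,C,H,E] q_used=2 → run D
t=9: queue=[C,H,E,D] q_used=0 → run C
t=10: queue=[C,H,E,D] q_used=1 → run C
t=11: queue=[H,E,D] q_used=0 → run H
t=12: queue=[H,E,D] q_used=1 → run H
t=13: queue=[H,E,D] q_used=2 → run H
t=14: queue=[E,D,H] q_used=0 → run E
t=15: queue=[E,D,H] q_used=1 → run E
t=16: queue=[E,D,H] q_used=2 → run E
t=17: queue=[D,H,E] q_used=0 → run D
t=18: queue=[D,H,E] q_used=1 → run D
t=19: queue=[H,E] q_used=0 → run H
t=20: queue=[H,E] q_used=1 → run H
t=21: queue=[E] q_used=0 → run E
t=22: queue=[E] q_used=1 → run E
t=23: (idle)
t=24: (idle)
t=25: (idle)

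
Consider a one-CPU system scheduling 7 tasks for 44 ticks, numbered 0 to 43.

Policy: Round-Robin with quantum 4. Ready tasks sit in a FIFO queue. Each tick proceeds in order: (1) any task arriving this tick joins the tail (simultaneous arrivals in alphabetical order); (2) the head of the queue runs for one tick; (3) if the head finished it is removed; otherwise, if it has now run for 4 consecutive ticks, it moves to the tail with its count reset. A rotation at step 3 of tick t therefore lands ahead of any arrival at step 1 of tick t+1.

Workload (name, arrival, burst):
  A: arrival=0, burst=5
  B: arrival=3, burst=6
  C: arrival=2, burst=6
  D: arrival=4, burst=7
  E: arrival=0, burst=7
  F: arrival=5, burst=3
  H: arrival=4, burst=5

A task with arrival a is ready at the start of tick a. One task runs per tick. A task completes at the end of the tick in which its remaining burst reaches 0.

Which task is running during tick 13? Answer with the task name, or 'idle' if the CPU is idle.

running at tick 13 = B

t=0: queue=[A,E] q_used=0 → run A
t=1: queue=[A,E] q_used=1 → run A
t=2: queue=[A,E,C] q_used=2 → run A
t=3: queue=[A,E,C,B] q_used=3 → run A
t=4: queue=[E,C,B,A,D,H] q_used=0 → run E
t=5: queue=[E,C,B,A,D,H,F] q_used=1 → run E
t=6: queue=[E,C,B,A,D,H,F] q_used=2 → run E
t=7: queue=[E,C,B,A,D,H,F] q_used=3 → run E
t=8: queue=[C,B,A,D,H,F,E] q_used=0 → run C
t=9: queue=[C,B,A,D,H,F,E] q_used=1 → run C
t=10: queue=[C,B,A,D,H,F,E] q_used=2 → run C
t=11: queue=[C,B,A,D,H,F,E] q_used=3 → run C
t=12: queue=[B,A,D,H,F,E,C] q_used=0 → run B
t=13: queue=[B,A,D,H,F,E,C] q_used=1 → run B
t=14: queue=[B,A,D,H,F,E,C] q_used=2 → run B
t=15: queue=[B,A,D,H,F,E,C] q_used=3 → run B
t=16: queue=[A,D,H,F,E,C,B] q_used=0 → run A
t=17: queue=[D,H,F,E,C,B] q_used=0 → run D
t=18: queue=[D,H,F,E,C,B] q_used=1 → run D
t=19: queue=[D,H,F,E,C,B] q_used=2 → run D
t=20: queue=[D,H,F,E,C,B] q_used=3 → run D
t=21: queue=[H,F,E,C,B,D] q_used=0 → run H
t=22: queue=[H,F,E,C,B,D] q_used=1 → run H
t=23: queue=[H,F,E,C,B,D] q_used=2 → run H
t=24: queue=[H,F,E,C,B,D] q_used=3 → run H
t=25: queue=[F,E,C,B,D,H] q_used=0 → run F
t=26: queue=[F,E,C,B,D,H] q_used=1 → run F
t=27: queue=[F,E,C,B,D,H] q_used=2 → run F
t=28: queue=[E,C,B,D,H] q_used=0 → run E
t=29: queue=[E,C,B,D,H] q_used=1 → run E
t=30: queue=[E,C,B,D,H] q_used=2 → run E
t=31: queue=[C,B,D,H] q_used=0 → run C
t=32: queue=[C,B,D,H] q_used=1 → run C
t=33: queue=[B,D,H] q_used=0 → run B
t=34: queue=[B,D,H] q_used=1 → run B
t=35: queue=[D,H] q_used=0 → run D
t=36: queue=[D,H] q_used=1 → run D
t=37: queue=[D,H] q_used=2 → run D
t=38: queue=[H] q_used=0 → run H
t=39: (idle)
t=40: (idle)
t=41: (idle)
t=42: (idle)
t=43: (idle)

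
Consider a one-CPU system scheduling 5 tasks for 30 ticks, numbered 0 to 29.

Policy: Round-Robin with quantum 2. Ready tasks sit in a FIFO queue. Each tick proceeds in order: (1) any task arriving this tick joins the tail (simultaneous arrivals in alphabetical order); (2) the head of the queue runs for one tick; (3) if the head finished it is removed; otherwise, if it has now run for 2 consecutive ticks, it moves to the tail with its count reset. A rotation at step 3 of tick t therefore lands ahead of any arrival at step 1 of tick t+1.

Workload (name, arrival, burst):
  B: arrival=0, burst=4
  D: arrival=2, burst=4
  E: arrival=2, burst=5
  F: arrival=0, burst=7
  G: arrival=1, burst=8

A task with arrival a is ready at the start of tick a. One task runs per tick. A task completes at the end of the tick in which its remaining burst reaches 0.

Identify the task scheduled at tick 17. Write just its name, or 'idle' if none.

running at tick 17 = D

t=0: queue=[B,F] q_used=0 → run B
t=1: queue=[B,F,G] q_used=1 → run B
t=2: queue=[F,G,B,D,E] q_used=0 → run F
t=3: queue=[F,G,B,D,E] q_used=1 → run F
t=4: queue=[G,B,D,E,F] q_used=0 → run G
t=5: queue=[G,B,D,E,F] q_used=1 → run G
t=6: queue=[B,D,E,F,G] q_used=0 → run B
t=7: queue=[B,D,E,F,G] q_used=1 → run B
t=8: queue=[D,E,F,G] q_used=0 → run D
t=9: queue=[D,E,F,G] q_used=1 → run D
t=10: queue=[E,F,G,D] q_used=0 → run E
t=11: queue=[E,F,G,D] q_used=1 → run E
t=12: queue=[F,G,D,E] q_used=0 → run F
t=13: queue=[F,G,D,E] q_used=1 → run F
t=14: queue=[G,D,E,F] q_used=0 → run G
t=15: queue=[G,D,E,F] q_used=1 → run G
t=16: queue=[D,E,F,G] q_used=0 → run D
t=17: queue=[D,E,F,G] q_used=1 → run D
t=18: queue=[E,F,G] q_used=0 → run E
t=19: queue=[E,F,G] q_used=1 → run E
t=20: queue=[F,G,E] q_used=0 → run F
t=21: queue=[F,G,E] q_used=1 → run F
t=22: queue=[G,E,F] q_used=0 → run G
t=23: queue=[G,E,F] q_used=1 → run G
t=24: queue=[E,F,G] q_used=0 → run E
t=25: queue=[F,G] q_used=0 → run F
t=26: queue=[G] q_used=0 → run G
t=27: queue=[G] q_used=1 → run G
t=28: (idle)
t=29: (idle)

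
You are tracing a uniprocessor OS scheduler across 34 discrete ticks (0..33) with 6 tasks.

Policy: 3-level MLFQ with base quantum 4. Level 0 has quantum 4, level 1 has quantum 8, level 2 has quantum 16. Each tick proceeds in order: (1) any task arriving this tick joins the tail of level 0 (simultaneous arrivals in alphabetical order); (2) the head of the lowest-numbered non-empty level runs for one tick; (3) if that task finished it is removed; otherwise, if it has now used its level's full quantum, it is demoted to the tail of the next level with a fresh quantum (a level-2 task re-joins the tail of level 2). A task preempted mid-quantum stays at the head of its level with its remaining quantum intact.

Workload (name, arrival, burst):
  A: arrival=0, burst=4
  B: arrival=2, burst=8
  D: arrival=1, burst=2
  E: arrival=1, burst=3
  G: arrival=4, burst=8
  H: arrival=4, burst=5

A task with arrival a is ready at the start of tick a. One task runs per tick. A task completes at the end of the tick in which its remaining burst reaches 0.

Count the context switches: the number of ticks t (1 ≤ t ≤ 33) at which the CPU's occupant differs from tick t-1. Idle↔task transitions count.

t=0: L0/L1/L2 = A/-/- → run A
t=1: L0/L1/L2 = ADE/-/- → run A
t=2: L0/L1/L2 = ADEB/-/- → run A
t=3: L0/L1/L2 = ADEB/-/- → run A
t=4: L0/L1/L2 = DEBGH/-/- → run D
t=5: L0/L1/L2 = DEBGH/-/- → run D
t=6: L0/L1/L2 = EBGH/-/- → run E
t=7: L0/L1/L2 = EBGH/-/- → run E
t=8: L0/L1/L2 = EBGH/-/- → run E
t=9: L0/L1/L2 = BGH/-/- → run B
t=10: L0/L1/L2 = BGH/-/- → run B
t=11: L0/L1/L2 = BGH/-/- → run B
t=12: L0/L1/L2 = BGH/-/- → run B
t=13: L0/L1/L2 = GH/B/- → run G
t=14: L0/L1/L2 = GH/B/- → run G
t=15: L0/L1/L2 = GH/B/- → run G
t=16: L0/L1/L2 = GH/B/- → run G
t=17: L0/L1/L2 = H/BG/- → run H
t=18: L0/L1/L2 = H/BG/- → run H
t=19: L0/L1/L2 = H/BG/- → run H
t=20: L0/L1/L2 = H/BG/- → run H
t=21: L0/L1/L2 = -/BGH/- → run B
t=22: L0/L1/L2 = -/BGH/- → run B
t=23: L0/L1/L2 = -/BGH/- → run B
t=24: L0/L1/L2 = -/BGH/- → run B
t=25: L0/L1/L2 = -/GH/- → run G
t=26: L0/L1/L2 = -/GH/- → run G
t=27: L0/L1/L2 = -/GH/- → run G
t=28: L0/L1/L2 = -/GH/- → run G
t=29: L0/L1/L2 = -/H/- → run H
t=30: (idle)
t=31: (idle)
t=32: (idle)
t=33: (idle)

context switches = 9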